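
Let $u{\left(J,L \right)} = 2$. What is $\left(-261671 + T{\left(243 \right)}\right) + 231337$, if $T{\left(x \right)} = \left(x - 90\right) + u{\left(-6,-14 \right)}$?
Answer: $-30179$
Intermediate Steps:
$T{\left(x \right)} = -88 + x$ ($T{\left(x \right)} = \left(x - 90\right) + 2 = \left(-90 + x\right) + 2 = -88 + x$)
$\left(-261671 + T{\left(243 \right)}\right) + 231337 = \left(-261671 + \left(-88 + 243\right)\right) + 231337 = \left(-261671 + 155\right) + 231337 = -261516 + 231337 = -30179$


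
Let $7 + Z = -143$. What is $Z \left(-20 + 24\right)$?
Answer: $-600$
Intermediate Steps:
$Z = -150$ ($Z = -7 - 143 = -150$)
$Z \left(-20 + 24\right) = - 150 \left(-20 + 24\right) = \left(-150\right) 4 = -600$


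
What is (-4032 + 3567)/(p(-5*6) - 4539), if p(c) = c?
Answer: 155/1523 ≈ 0.10177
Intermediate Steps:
(-4032 + 3567)/(p(-5*6) - 4539) = (-4032 + 3567)/(-5*6 - 4539) = -465/(-30 - 4539) = -465/(-4569) = -465*(-1/4569) = 155/1523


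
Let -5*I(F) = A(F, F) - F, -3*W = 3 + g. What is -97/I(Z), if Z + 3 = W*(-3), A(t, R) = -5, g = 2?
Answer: -485/7 ≈ -69.286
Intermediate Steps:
W = -5/3 (W = -(3 + 2)/3 = -⅓*5 = -5/3 ≈ -1.6667)
Z = 2 (Z = -3 - 5/3*(-3) = -3 + 5 = 2)
I(F) = 1 + F/5 (I(F) = -(-5 - F)/5 = 1 + F/5)
-97/I(Z) = -97/(1 + (⅕)*2) = -97/(1 + ⅖) = -97/7/5 = -97*5/7 = -485/7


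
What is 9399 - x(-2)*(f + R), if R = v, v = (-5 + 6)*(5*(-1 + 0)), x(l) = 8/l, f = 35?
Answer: 9519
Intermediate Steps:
v = -5 (v = 1*(5*(-1)) = 1*(-5) = -5)
R = -5
9399 - x(-2)*(f + R) = 9399 - 8/(-2)*(35 - 5) = 9399 - 8*(-½)*30 = 9399 - (-4)*30 = 9399 - 1*(-120) = 9399 + 120 = 9519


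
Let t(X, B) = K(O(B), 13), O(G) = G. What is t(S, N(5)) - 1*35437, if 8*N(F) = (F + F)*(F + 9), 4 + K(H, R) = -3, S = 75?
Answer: -35444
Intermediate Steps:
K(H, R) = -7 (K(H, R) = -4 - 3 = -7)
N(F) = F*(9 + F)/4 (N(F) = ((F + F)*(F + 9))/8 = ((2*F)*(9 + F))/8 = (2*F*(9 + F))/8 = F*(9 + F)/4)
t(X, B) = -7
t(S, N(5)) - 1*35437 = -7 - 1*35437 = -7 - 35437 = -35444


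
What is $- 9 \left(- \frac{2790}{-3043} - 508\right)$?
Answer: $\frac{13887486}{3043} \approx 4563.8$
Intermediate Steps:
$- 9 \left(- \frac{2790}{-3043} - 508\right) = - 9 \left(\left(-2790\right) \left(- \frac{1}{3043}\right) - 508\right) = - 9 \left(\frac{2790}{3043} - 508\right) = \left(-9\right) \left(- \frac{1543054}{3043}\right) = \frac{13887486}{3043}$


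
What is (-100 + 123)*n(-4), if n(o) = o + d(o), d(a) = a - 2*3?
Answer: -322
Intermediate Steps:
d(a) = -6 + a (d(a) = a - 6 = -6 + a)
n(o) = -6 + 2*o (n(o) = o + (-6 + o) = -6 + 2*o)
(-100 + 123)*n(-4) = (-100 + 123)*(-6 + 2*(-4)) = 23*(-6 - 8) = 23*(-14) = -322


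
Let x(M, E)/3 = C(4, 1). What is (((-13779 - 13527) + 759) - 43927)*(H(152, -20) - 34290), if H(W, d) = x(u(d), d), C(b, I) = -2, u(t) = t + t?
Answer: 2416976304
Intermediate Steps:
u(t) = 2*t
x(M, E) = -6 (x(M, E) = 3*(-2) = -6)
H(W, d) = -6
(((-13779 - 13527) + 759) - 43927)*(H(152, -20) - 34290) = (((-13779 - 13527) + 759) - 43927)*(-6 - 34290) = ((-27306 + 759) - 43927)*(-34296) = (-26547 - 43927)*(-34296) = -70474*(-34296) = 2416976304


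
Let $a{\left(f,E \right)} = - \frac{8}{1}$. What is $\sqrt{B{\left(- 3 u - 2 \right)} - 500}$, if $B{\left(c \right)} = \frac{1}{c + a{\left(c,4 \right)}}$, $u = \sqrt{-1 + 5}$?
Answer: $\frac{3 i \sqrt{889}}{4} \approx 22.362 i$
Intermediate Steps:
$a{\left(f,E \right)} = -8$ ($a{\left(f,E \right)} = \left(-8\right) 1 = -8$)
$u = 2$ ($u = \sqrt{4} = 2$)
$B{\left(c \right)} = \frac{1}{-8 + c}$ ($B{\left(c \right)} = \frac{1}{c - 8} = \frac{1}{-8 + c}$)
$\sqrt{B{\left(- 3 u - 2 \right)} - 500} = \sqrt{\frac{1}{-8 - 8} - 500} = \sqrt{\frac{1}{-16} - 500} = \sqrt{- \frac{1}{16} - 500} = \sqrt{- \frac{8001}{16}} = \frac{3 i \sqrt{889}}{4}$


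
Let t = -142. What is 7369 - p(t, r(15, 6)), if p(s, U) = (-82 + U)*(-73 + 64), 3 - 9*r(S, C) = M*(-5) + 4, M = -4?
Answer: 6610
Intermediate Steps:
r(S, C) = -7/3 (r(S, C) = ⅓ - (-4*(-5) + 4)/9 = ⅓ - (20 + 4)/9 = ⅓ - ⅑*24 = ⅓ - 8/3 = -7/3)
p(s, U) = 738 - 9*U (p(s, U) = (-82 + U)*(-9) = 738 - 9*U)
7369 - p(t, r(15, 6)) = 7369 - (738 - 9*(-7/3)) = 7369 - (738 + 21) = 7369 - 1*759 = 7369 - 759 = 6610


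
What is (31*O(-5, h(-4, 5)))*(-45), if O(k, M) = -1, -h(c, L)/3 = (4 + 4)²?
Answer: 1395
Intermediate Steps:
h(c, L) = -192 (h(c, L) = -3*(4 + 4)² = -3*8² = -3*64 = -192)
(31*O(-5, h(-4, 5)))*(-45) = (31*(-1))*(-45) = -31*(-45) = 1395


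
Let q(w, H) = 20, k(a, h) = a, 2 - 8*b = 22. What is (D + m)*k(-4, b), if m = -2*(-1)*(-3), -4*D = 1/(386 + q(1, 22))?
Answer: 9745/406 ≈ 24.002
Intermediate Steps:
b = -5/2 (b = 1/4 - 1/8*22 = 1/4 - 11/4 = -5/2 ≈ -2.5000)
D = -1/1624 (D = -1/(4*(386 + 20)) = -1/4/406 = -1/4*1/406 = -1/1624 ≈ -0.00061576)
m = -6 (m = -(-2)*(-3) = -1*6 = -6)
(D + m)*k(-4, b) = (-1/1624 - 6)*(-4) = -9745/1624*(-4) = 9745/406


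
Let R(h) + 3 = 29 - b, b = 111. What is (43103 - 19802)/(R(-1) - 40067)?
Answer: -7767/13384 ≈ -0.58032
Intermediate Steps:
R(h) = -85 (R(h) = -3 + (29 - 1*111) = -3 + (29 - 111) = -3 - 82 = -85)
(43103 - 19802)/(R(-1) - 40067) = (43103 - 19802)/(-85 - 40067) = 23301/(-40152) = 23301*(-1/40152) = -7767/13384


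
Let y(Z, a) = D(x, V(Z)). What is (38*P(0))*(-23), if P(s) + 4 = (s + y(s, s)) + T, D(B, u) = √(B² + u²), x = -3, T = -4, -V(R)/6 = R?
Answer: 4370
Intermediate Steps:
V(R) = -6*R
y(Z, a) = √(9 + 36*Z²) (y(Z, a) = √((-3)² + (-6*Z)²) = √(9 + 36*Z²))
P(s) = -8 + s + 3*√(1 + 4*s²) (P(s) = -4 + ((s + 3*√(1 + 4*s²)) - 4) = -4 + (-4 + s + 3*√(1 + 4*s²)) = -8 + s + 3*√(1 + 4*s²))
(38*P(0))*(-23) = (38*(-8 + 0 + 3*√(1 + 4*0²)))*(-23) = (38*(-8 + 0 + 3*√(1 + 4*0)))*(-23) = (38*(-8 + 0 + 3*√(1 + 0)))*(-23) = (38*(-8 + 0 + 3*√1))*(-23) = (38*(-8 + 0 + 3*1))*(-23) = (38*(-8 + 0 + 3))*(-23) = (38*(-5))*(-23) = -190*(-23) = 4370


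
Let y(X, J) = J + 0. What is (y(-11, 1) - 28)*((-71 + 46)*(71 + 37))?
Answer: 72900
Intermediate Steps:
y(X, J) = J
(y(-11, 1) - 28)*((-71 + 46)*(71 + 37)) = (1 - 28)*((-71 + 46)*(71 + 37)) = -(-675)*108 = -27*(-2700) = 72900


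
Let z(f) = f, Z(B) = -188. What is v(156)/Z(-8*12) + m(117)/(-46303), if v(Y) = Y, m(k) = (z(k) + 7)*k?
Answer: -2487693/2176241 ≈ -1.1431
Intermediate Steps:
m(k) = k*(7 + k) (m(k) = (k + 7)*k = (7 + k)*k = k*(7 + k))
v(156)/Z(-8*12) + m(117)/(-46303) = 156/(-188) + (117*(7 + 117))/(-46303) = 156*(-1/188) + (117*124)*(-1/46303) = -39/47 + 14508*(-1/46303) = -39/47 - 14508/46303 = -2487693/2176241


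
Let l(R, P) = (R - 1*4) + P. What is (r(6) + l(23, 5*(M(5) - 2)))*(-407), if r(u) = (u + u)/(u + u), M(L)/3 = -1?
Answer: 2035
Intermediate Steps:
M(L) = -3 (M(L) = 3*(-1) = -3)
r(u) = 1 (r(u) = (2*u)/((2*u)) = (2*u)*(1/(2*u)) = 1)
l(R, P) = -4 + P + R (l(R, P) = (R - 4) + P = (-4 + R) + P = -4 + P + R)
(r(6) + l(23, 5*(M(5) - 2)))*(-407) = (1 + (-4 + 5*(-3 - 2) + 23))*(-407) = (1 + (-4 + 5*(-5) + 23))*(-407) = (1 + (-4 - 25 + 23))*(-407) = (1 - 6)*(-407) = -5*(-407) = 2035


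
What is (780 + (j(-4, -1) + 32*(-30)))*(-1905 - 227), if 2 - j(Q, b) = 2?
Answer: 383760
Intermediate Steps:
j(Q, b) = 0 (j(Q, b) = 2 - 1*2 = 2 - 2 = 0)
(780 + (j(-4, -1) + 32*(-30)))*(-1905 - 227) = (780 + (0 + 32*(-30)))*(-1905 - 227) = (780 + (0 - 960))*(-2132) = (780 - 960)*(-2132) = -180*(-2132) = 383760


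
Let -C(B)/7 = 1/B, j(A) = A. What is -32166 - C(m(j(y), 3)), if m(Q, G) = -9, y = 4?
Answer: -289501/9 ≈ -32167.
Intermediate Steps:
C(B) = -7/B
-32166 - C(m(j(y), 3)) = -32166 - (-7)/(-9) = -32166 - (-7)*(-1)/9 = -32166 - 1*7/9 = -32166 - 7/9 = -289501/9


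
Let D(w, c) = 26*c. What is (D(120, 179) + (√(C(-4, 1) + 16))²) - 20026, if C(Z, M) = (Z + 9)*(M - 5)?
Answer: -15376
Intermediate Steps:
C(Z, M) = (-5 + M)*(9 + Z) (C(Z, M) = (9 + Z)*(-5 + M) = (-5 + M)*(9 + Z))
(D(120, 179) + (√(C(-4, 1) + 16))²) - 20026 = (26*179 + (√((-45 - 5*(-4) + 9*1 + 1*(-4)) + 16))²) - 20026 = (4654 + (√((-45 + 20 + 9 - 4) + 16))²) - 20026 = (4654 + (√(-20 + 16))²) - 20026 = (4654 + (√(-4))²) - 20026 = (4654 + (2*I)²) - 20026 = (4654 - 4) - 20026 = 4650 - 20026 = -15376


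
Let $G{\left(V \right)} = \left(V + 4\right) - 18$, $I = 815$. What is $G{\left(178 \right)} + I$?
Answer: $979$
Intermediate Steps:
$G{\left(V \right)} = -14 + V$ ($G{\left(V \right)} = \left(4 + V\right) - 18 = -14 + V$)
$G{\left(178 \right)} + I = \left(-14 + 178\right) + 815 = 164 + 815 = 979$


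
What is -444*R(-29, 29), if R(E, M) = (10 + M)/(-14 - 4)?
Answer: 962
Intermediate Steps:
R(E, M) = -5/9 - M/18 (R(E, M) = (10 + M)/(-18) = (10 + M)*(-1/18) = -5/9 - M/18)
-444*R(-29, 29) = -444*(-5/9 - 1/18*29) = -444*(-5/9 - 29/18) = -444*(-13/6) = 962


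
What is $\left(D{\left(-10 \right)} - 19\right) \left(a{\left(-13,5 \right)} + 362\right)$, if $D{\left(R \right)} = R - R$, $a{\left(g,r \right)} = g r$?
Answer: $-5643$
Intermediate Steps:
$D{\left(R \right)} = 0$
$\left(D{\left(-10 \right)} - 19\right) \left(a{\left(-13,5 \right)} + 362\right) = \left(0 - 19\right) \left(\left(-13\right) 5 + 362\right) = - 19 \left(-65 + 362\right) = \left(-19\right) 297 = -5643$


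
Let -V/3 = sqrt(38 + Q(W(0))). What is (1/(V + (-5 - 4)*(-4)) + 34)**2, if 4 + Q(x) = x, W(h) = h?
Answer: 63078929/54450 + 624*sqrt(34)/3025 ≈ 1159.7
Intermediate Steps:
Q(x) = -4 + x
V = -3*sqrt(34) (V = -3*sqrt(38 + (-4 + 0)) = -3*sqrt(38 - 4) = -3*sqrt(34) ≈ -17.493)
(1/(V + (-5 - 4)*(-4)) + 34)**2 = (1/(-3*sqrt(34) + (-5 - 4)*(-4)) + 34)**2 = (1/(-3*sqrt(34) - 9*(-4)) + 34)**2 = (1/(-3*sqrt(34) + 36) + 34)**2 = (1/(36 - 3*sqrt(34)) + 34)**2 = (34 + 1/(36 - 3*sqrt(34)))**2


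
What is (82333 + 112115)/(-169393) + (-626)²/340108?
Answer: 61932721/14402978611 ≈ 0.0043000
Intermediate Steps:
(82333 + 112115)/(-169393) + (-626)²/340108 = 194448*(-1/169393) + 391876*(1/340108) = -194448/169393 + 97969/85027 = 61932721/14402978611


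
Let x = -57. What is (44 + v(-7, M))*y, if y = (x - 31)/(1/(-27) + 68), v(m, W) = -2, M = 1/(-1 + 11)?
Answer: -99792/1835 ≈ -54.383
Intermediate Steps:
M = ⅒ (M = 1/10 = ⅒ ≈ 0.10000)
y = -2376/1835 (y = (-57 - 31)/(1/(-27) + 68) = -88/(-1/27 + 68) = -88/1835/27 = -88*27/1835 = -2376/1835 ≈ -1.2948)
(44 + v(-7, M))*y = (44 - 2)*(-2376/1835) = 42*(-2376/1835) = -99792/1835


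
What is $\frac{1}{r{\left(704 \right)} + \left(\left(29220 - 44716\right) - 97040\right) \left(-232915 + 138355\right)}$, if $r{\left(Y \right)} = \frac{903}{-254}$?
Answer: $\frac{254}{2702916655737} \approx 9.3973 \cdot 10^{-11}$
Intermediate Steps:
$r{\left(Y \right)} = - \frac{903}{254}$ ($r{\left(Y \right)} = 903 \left(- \frac{1}{254}\right) = - \frac{903}{254}$)
$\frac{1}{r{\left(704 \right)} + \left(\left(29220 - 44716\right) - 97040\right) \left(-232915 + 138355\right)} = \frac{1}{- \frac{903}{254} + \left(\left(29220 - 44716\right) - 97040\right) \left(-232915 + 138355\right)} = \frac{1}{- \frac{903}{254} + \left(\left(29220 - 44716\right) - 97040\right) \left(-94560\right)} = \frac{1}{- \frac{903}{254} + \left(-15496 - 97040\right) \left(-94560\right)} = \frac{1}{- \frac{903}{254} - -10641404160} = \frac{1}{- \frac{903}{254} + 10641404160} = \frac{1}{\frac{2702916655737}{254}} = \frac{254}{2702916655737}$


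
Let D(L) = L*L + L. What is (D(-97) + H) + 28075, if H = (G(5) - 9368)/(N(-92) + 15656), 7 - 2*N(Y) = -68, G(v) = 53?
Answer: 1173447139/31387 ≈ 37386.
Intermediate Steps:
N(Y) = 75/2 (N(Y) = 7/2 - ½*(-68) = 7/2 + 34 = 75/2)
D(L) = L + L² (D(L) = L² + L = L + L²)
H = -18630/31387 (H = (53 - 9368)/(75/2 + 15656) = -9315/31387/2 = -9315*2/31387 = -18630/31387 ≈ -0.59356)
(D(-97) + H) + 28075 = (-97*(1 - 97) - 18630/31387) + 28075 = (-97*(-96) - 18630/31387) + 28075 = (9312 - 18630/31387) + 28075 = 292257114/31387 + 28075 = 1173447139/31387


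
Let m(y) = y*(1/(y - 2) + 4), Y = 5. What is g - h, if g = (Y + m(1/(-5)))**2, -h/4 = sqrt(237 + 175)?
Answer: 55696/3025 + 8*sqrt(103) ≈ 99.603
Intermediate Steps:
h = -8*sqrt(103) (h = -4*sqrt(237 + 175) = -8*sqrt(103) ≈ -81.191)
m(y) = y*(4 + 1/(-2 + y)) (m(y) = y*(1/(-2 + y) + 4) = y*(4 + 1/(-2 + y)))
g = 55696/3025 (g = (5 + (-7 + 4/(-5))/((-5)*(-2 + 1/(-5))))**2 = (5 - (-7 + 4*(-1/5))/(5*(-2 - 1/5)))**2 = (5 - (-7 - 4/5)/(5*(-11/5)))**2 = (5 - 1/5*(-5/11)*(-39/5))**2 = (5 - 39/55)**2 = (236/55)**2 = 55696/3025 ≈ 18.412)
g - h = 55696/3025 - (-8)*sqrt(103) = 55696/3025 + 8*sqrt(103)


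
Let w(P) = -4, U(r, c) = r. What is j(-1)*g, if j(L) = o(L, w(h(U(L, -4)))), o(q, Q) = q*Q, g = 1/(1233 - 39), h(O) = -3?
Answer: 2/597 ≈ 0.0033501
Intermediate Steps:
g = 1/1194 ≈ 0.00083752
o(q, Q) = Q*q
j(L) = -4*L
j(-1)*g = -4*(-1)*(1/1194) = 4*(1/1194) = 2/597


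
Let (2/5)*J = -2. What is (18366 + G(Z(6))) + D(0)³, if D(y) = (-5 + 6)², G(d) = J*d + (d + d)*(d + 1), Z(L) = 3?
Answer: 18376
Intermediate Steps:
J = -5 (J = (5/2)*(-2) = -5)
G(d) = -5*d + 2*d*(1 + d) (G(d) = -5*d + (d + d)*(d + 1) = -5*d + (2*d)*(1 + d) = -5*d + 2*d*(1 + d))
D(y) = 1 (D(y) = 1² = 1)
(18366 + G(Z(6))) + D(0)³ = (18366 + 3*(-3 + 2*3)) + 1³ = (18366 + 3*(-3 + 6)) + 1 = (18366 + 3*3) + 1 = (18366 + 9) + 1 = 18375 + 1 = 18376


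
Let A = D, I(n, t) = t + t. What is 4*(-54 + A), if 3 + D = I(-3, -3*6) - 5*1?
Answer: -392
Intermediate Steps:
I(n, t) = 2*t
D = -44 (D = -3 + (2*(-3*6) - 5*1) = -3 + (2*(-18) - 5) = -3 + (-36 - 5) = -3 - 41 = -44)
A = -44
4*(-54 + A) = 4*(-54 - 44) = 4*(-98) = -392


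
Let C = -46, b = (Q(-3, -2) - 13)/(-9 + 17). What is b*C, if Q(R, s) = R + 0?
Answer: 92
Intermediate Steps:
Q(R, s) = R
b = -2 (b = (-3 - 13)/(-9 + 17) = -16/8 = -16*1/8 = -2)
b*C = -2*(-46) = 92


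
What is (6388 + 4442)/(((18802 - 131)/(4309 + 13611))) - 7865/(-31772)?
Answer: 474327174355/45631924 ≈ 10395.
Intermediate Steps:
(6388 + 4442)/(((18802 - 131)/(4309 + 13611))) - 7865/(-31772) = 10830/((18671/17920)) - 7865*(-1/31772) = 10830/((18671*(1/17920))) + 605/2444 = 10830/(18671/17920) + 605/2444 = 10830*(17920/18671) + 605/2444 = 194073600/18671 + 605/2444 = 474327174355/45631924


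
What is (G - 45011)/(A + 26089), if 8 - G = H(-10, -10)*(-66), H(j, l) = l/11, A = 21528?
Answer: -45063/47617 ≈ -0.94636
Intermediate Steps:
H(j, l) = l/11 (H(j, l) = l*(1/11) = l/11)
G = -52 (G = 8 - (1/11)*(-10)*(-66) = 8 - (-10)*(-66)/11 = 8 - 1*60 = 8 - 60 = -52)
(G - 45011)/(A + 26089) = (-52 - 45011)/(21528 + 26089) = -45063/47617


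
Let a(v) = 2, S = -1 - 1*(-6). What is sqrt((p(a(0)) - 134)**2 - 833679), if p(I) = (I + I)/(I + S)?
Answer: I*sqrt(39977915)/7 ≈ 903.26*I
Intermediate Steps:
S = 5 (S = -1 + 6 = 5)
p(I) = 2*I/(5 + I) (p(I) = (I + I)/(I + 5) = (2*I)/(5 + I) = 2*I/(5 + I))
sqrt((p(a(0)) - 134)**2 - 833679) = sqrt((2*2/(5 + 2) - 134)**2 - 833679) = sqrt((2*2/7 - 134)**2 - 833679) = sqrt((2*2*(1/7) - 134)**2 - 833679) = sqrt((4/7 - 134)**2 - 833679) = sqrt((-934/7)**2 - 833679) = sqrt(872356/49 - 833679) = sqrt(-39977915/49) = I*sqrt(39977915)/7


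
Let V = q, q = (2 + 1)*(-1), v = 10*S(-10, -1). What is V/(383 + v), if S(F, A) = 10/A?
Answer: -3/283 ≈ -0.010601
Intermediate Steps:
v = -100 (v = 10*(10/(-1)) = 10*(10*(-1)) = 10*(-10) = -100)
q = -3 (q = 3*(-1) = -3)
V = -3
V/(383 + v) = -3/(383 - 100) = -3/283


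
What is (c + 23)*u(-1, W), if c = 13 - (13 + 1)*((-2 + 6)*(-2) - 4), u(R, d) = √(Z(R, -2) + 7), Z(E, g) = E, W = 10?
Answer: 204*√6 ≈ 499.70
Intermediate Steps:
u(R, d) = √(7 + R) (u(R, d) = √(R + 7) = √(7 + R))
c = 181 (c = 13 - 14*(4*(-2) - 4) = 13 - 14*(-8 - 4) = 13 - 14*(-12) = 13 - 1*(-168) = 13 + 168 = 181)
(c + 23)*u(-1, W) = (181 + 23)*√(7 - 1) = 204*√6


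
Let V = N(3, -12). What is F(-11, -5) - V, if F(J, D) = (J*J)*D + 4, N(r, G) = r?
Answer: -604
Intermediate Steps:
F(J, D) = 4 + D*J² (F(J, D) = J²*D + 4 = D*J² + 4 = 4 + D*J²)
V = 3
F(-11, -5) - V = (4 - 5*(-11)²) - 1*3 = (4 - 5*121) - 3 = (4 - 605) - 3 = -601 - 3 = -604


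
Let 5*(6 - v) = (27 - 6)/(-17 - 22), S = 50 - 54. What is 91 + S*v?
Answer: 4327/65 ≈ 66.569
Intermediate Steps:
S = -4
v = 397/65 (v = 6 - (27 - 6)/(5*(-17 - 22)) = 6 - 21/(5*(-39)) = 6 - 21*(-1)/(5*39) = 6 - ⅕*(-7/13) = 6 + 7/65 = 397/65 ≈ 6.1077)
91 + S*v = 91 - 4*397/65 = 91 - 1588/65 = 4327/65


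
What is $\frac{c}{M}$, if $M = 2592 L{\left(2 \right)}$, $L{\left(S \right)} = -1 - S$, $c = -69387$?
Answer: $\frac{23129}{2592} \approx 8.9232$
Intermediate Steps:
$M = -7776$ ($M = 2592 \left(-1 - 2\right) = 2592 \left(-3\right) = -7776$)
$\frac{c}{M} = - \frac{69387}{-7776} = \left(-69387\right) \left(- \frac{1}{7776}\right) = \frac{23129}{2592}$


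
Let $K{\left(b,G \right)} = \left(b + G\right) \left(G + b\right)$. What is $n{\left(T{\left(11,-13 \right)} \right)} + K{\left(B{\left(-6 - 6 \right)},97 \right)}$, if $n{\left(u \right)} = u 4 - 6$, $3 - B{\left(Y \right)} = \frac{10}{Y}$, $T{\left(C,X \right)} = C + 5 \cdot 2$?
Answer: $\frac{368833}{36} \approx 10245.0$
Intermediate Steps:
$T{\left(C,X \right)} = 10 + C$ ($T{\left(C,X \right)} = C + 10 = 10 + C$)
$B{\left(Y \right)} = 3 - \frac{10}{Y}$
$K{\left(b,G \right)} = \left(G + b\right)^{2}$ ($K{\left(b,G \right)} = \left(G + b\right) \left(G + b\right) = \left(G + b\right)^{2}$)
$n{\left(u \right)} = -6 + 4 u$ ($n{\left(u \right)} = 4 u - 6 = -6 + 4 u$)
$n{\left(T{\left(11,-13 \right)} \right)} + K{\left(B{\left(-6 - 6 \right)},97 \right)} = \left(-6 + 4 \left(10 + 11\right)\right) + \left(97 + \left(3 - \frac{10}{-6 - 6}\right)\right)^{2} = \left(-6 + 4 \cdot 21\right) + \left(97 + \left(3 - \frac{10}{-6 - 6}\right)\right)^{2} = \left(-6 + 84\right) + \left(97 + \left(3 - \frac{10}{-12}\right)\right)^{2} = 78 + \left(97 + \left(3 - - \frac{5}{6}\right)\right)^{2} = 78 + \left(97 + \left(3 + \frac{5}{6}\right)\right)^{2} = 78 + \left(97 + \frac{23}{6}\right)^{2} = 78 + \left(\frac{605}{6}\right)^{2} = 78 + \frac{366025}{36} = \frac{368833}{36}$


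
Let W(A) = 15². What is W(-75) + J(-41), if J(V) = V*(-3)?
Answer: 348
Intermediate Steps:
W(A) = 225
J(V) = -3*V
W(-75) + J(-41) = 225 - 3*(-41) = 225 + 123 = 348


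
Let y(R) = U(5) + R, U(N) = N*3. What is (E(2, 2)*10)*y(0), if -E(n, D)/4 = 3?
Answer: -1800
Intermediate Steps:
U(N) = 3*N
y(R) = 15 + R (y(R) = 3*5 + R = 15 + R)
E(n, D) = -12 (E(n, D) = -4*3 = -12)
(E(2, 2)*10)*y(0) = (-12*10)*(15 + 0) = -120*15 = -1800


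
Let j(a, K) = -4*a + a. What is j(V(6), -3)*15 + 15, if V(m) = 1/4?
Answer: 15/4 ≈ 3.7500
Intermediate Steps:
V(m) = 1/4
j(a, K) = -3*a
j(V(6), -3)*15 + 15 = -3*1/4*15 + 15 = -3/4*15 + 15 = -45/4 + 15 = 15/4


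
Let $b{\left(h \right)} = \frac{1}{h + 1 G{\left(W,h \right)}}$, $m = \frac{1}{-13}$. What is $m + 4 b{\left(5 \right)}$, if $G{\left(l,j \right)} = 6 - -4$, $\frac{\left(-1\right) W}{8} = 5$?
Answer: $\frac{37}{195} \approx 0.18974$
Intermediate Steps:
$W = -40$ ($W = \left(-8\right) 5 = -40$)
$G{\left(l,j \right)} = 10$ ($G{\left(l,j \right)} = 6 + 4 = 10$)
$m = - \frac{1}{13} \approx -0.076923$
$b{\left(h \right)} = \frac{1}{10 + h}$ ($b{\left(h \right)} = \frac{1}{h + 1 \cdot 10} = \frac{1}{h + 10} = \frac{1}{10 + h}$)
$m + 4 b{\left(5 \right)} = - \frac{1}{13} + \frac{4}{10 + 5} = - \frac{1}{13} + \frac{4}{15} = \frac{37}{195}$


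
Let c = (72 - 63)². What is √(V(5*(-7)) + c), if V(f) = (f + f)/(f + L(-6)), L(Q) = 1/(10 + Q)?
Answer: √1603921/139 ≈ 9.1112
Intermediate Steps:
V(f) = 2*f/(¼ + f) (V(f) = (f + f)/(f + 1/(10 - 6)) = (2*f)/(f + 1/4) = (2*f)/(f + ¼) = (2*f)/(¼ + f) = 2*f/(¼ + f))
c = 81 (c = 9² = 81)
√(V(5*(-7)) + c) = √(8*(5*(-7))/(1 + 4*(5*(-7))) + 81) = √(8*(-35)/(1 + 4*(-35)) + 81) = √(8*(-35)/(1 - 140) + 81) = √(8*(-35)/(-139) + 81) = √(8*(-35)*(-1/139) + 81) = √(280/139 + 81) = √(11539/139) = √1603921/139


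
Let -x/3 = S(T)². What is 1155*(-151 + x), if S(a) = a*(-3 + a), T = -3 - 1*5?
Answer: -27007365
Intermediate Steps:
T = -8 (T = -3 - 5 = -8)
x = -23232 (x = -3*64*(-3 - 8)² = -3*(-8*(-11))² = -3*88² = -3*7744 = -23232)
1155*(-151 + x) = 1155*(-151 - 23232) = 1155*(-23383) = -27007365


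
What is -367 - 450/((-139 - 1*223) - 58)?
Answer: -5123/14 ≈ -365.93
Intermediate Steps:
-367 - 450/((-139 - 1*223) - 58) = -367 - 450/((-139 - 223) - 58) = -367 - 450/(-362 - 58) = -367 - 450/(-420) = -367 - 450*(-1/420) = -367 + 15/14 = -5123/14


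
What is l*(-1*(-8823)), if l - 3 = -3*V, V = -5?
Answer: 158814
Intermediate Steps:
l = 18 (l = 3 - 3*(-5) = 3 + 15 = 18)
l*(-1*(-8823)) = 18*(-1*(-8823)) = 18*8823 = 158814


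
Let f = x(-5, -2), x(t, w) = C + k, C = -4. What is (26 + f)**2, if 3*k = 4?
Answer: 4900/9 ≈ 544.44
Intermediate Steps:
k = 4/3 (k = (1/3)*4 = 4/3 ≈ 1.3333)
x(t, w) = -8/3 (x(t, w) = -4 + 4/3 = -8/3)
f = -8/3 ≈ -2.6667
(26 + f)**2 = (26 - 8/3)**2 = (70/3)**2 = 4900/9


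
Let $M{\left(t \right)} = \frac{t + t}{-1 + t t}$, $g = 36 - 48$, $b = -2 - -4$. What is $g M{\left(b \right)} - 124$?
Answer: $-140$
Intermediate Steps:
$b = 2$ ($b = -2 + 4 = 2$)
$g = -12$ ($g = 36 - 48 = -12$)
$M{\left(t \right)} = \frac{2 t}{-1 + t^{2}}$
$g M{\left(b \right)} - 124 = - 12 \cdot 2 \cdot 2 \frac{1}{-1 + 2^{2}} - 124 = - 12 \cdot 2 \cdot 2 \frac{1}{-1 + 4} - 124 = - 12 \cdot 2 \cdot 2 \cdot \frac{1}{3} - 124 = \left(-12\right) \frac{4}{3} - 124 = -16 - 124 = -140$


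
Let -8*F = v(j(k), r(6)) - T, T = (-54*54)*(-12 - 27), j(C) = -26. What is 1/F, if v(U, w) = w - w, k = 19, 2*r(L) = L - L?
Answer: 2/28431 ≈ 7.0346e-5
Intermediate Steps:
r(L) = 0 (r(L) = (L - L)/2 = (½)*0 = 0)
v(U, w) = 0
T = 113724 (T = -2916*(-39) = 113724)
F = 28431/2 (F = -(0 - 1*113724)/8 = -(0 - 113724)/8 = -⅛*(-113724) = 28431/2 ≈ 14216.)
1/F = 1/(28431/2) = 2/28431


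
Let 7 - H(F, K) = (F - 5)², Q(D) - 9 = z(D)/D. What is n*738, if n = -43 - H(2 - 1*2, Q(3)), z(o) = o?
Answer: -18450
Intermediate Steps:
Q(D) = 10 (Q(D) = 9 + D/D = 9 + 1 = 10)
H(F, K) = 7 - (-5 + F)² (H(F, K) = 7 - (F - 5)² = 7 - (-5 + F)²)
n = -25 (n = -43 - (7 - (-5 + (2 - 1*2))²) = -43 - (7 - (-5 + (2 - 2))²) = -43 - (7 - (-5 + 0)²) = -43 - (7 - 1*(-5)²) = -43 - (7 - 1*25) = -43 - (7 - 25) = -43 - 1*(-18) = -43 + 18 = -25)
n*738 = -25*738 = -18450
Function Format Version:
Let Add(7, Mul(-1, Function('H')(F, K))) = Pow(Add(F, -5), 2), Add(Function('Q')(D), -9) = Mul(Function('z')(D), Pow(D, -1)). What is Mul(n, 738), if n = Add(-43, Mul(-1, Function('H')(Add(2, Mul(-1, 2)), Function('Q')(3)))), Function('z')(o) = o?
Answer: -18450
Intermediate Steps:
Function('Q')(D) = 10 (Function('Q')(D) = Add(9, Mul(D, Pow(D, -1))) = Add(9, 1) = 10)
Function('H')(F, K) = Add(7, Mul(-1, Pow(Add(-5, F), 2))) (Function('H')(F, K) = Add(7, Mul(-1, Pow(Add(F, -5), 2))) = Add(7, Mul(-1, Pow(Add(-5, F), 2))))
n = -25 (n = Add(-43, Mul(-1, Add(7, Mul(-1, Pow(Add(-5, Add(2, Mul(-1, 2))), 2))))) = Add(-43, Mul(-1, Add(7, Mul(-1, Pow(Add(-5, Add(2, -2)), 2))))) = Add(-43, Mul(-1, Add(7, Mul(-1, Pow(Add(-5, 0), 2))))) = Add(-43, Mul(-1, Add(7, Mul(-1, Pow(-5, 2))))) = Add(-43, Mul(-1, Add(7, Mul(-1, 25)))) = Add(-43, Mul(-1, Add(7, -25))) = Add(-43, Mul(-1, -18)) = Add(-43, 18) = -25)
Mul(n, 738) = Mul(-25, 738) = -18450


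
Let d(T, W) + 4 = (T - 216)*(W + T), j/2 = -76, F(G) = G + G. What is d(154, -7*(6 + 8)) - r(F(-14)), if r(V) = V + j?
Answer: -3296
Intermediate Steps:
F(G) = 2*G
j = -152 (j = 2*(-76) = -152)
r(V) = -152 + V (r(V) = V - 152 = -152 + V)
d(T, W) = -4 + (-216 + T)*(T + W) (d(T, W) = -4 + (T - 216)*(W + T) = -4 + (-216 + T)*(T + W))
d(154, -7*(6 + 8)) - r(F(-14)) = (-4 + 154² - 216*154 - (-1512)*(6 + 8) + 154*(-7*(6 + 8))) - (-152 + 2*(-14)) = (-4 + 23716 - 33264 - (-1512)*14 + 154*(-7*14)) - (-152 - 28) = (-4 + 23716 - 33264 - 216*(-98) + 154*(-98)) - 1*(-180) = (-4 + 23716 - 33264 + 21168 - 15092) + 180 = -3476 + 180 = -3296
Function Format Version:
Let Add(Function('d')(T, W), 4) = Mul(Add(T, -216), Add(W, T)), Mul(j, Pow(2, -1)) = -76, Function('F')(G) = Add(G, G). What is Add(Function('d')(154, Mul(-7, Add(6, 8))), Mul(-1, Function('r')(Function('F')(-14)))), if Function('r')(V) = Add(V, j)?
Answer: -3296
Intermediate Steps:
Function('F')(G) = Mul(2, G)
j = -152 (j = Mul(2, -76) = -152)
Function('r')(V) = Add(-152, V) (Function('r')(V) = Add(V, -152) = Add(-152, V))
Function('d')(T, W) = Add(-4, Mul(Add(-216, T), Add(T, W))) (Function('d')(T, W) = Add(-4, Mul(Add(T, -216), Add(W, T))) = Add(-4, Mul(Add(-216, T), Add(T, W))))
Add(Function('d')(154, Mul(-7, Add(6, 8))), Mul(-1, Function('r')(Function('F')(-14)))) = Add(Add(-4, Pow(154, 2), Mul(-216, 154), Mul(-216, Mul(-7, Add(6, 8))), Mul(154, Mul(-7, Add(6, 8)))), Mul(-1, Add(-152, Mul(2, -14)))) = Add(Add(-4, 23716, -33264, Mul(-216, Mul(-7, 14)), Mul(154, Mul(-7, 14))), Mul(-1, Add(-152, -28))) = Add(Add(-4, 23716, -33264, Mul(-216, -98), Mul(154, -98)), Mul(-1, -180)) = Add(Add(-4, 23716, -33264, 21168, -15092), 180) = Add(-3476, 180) = -3296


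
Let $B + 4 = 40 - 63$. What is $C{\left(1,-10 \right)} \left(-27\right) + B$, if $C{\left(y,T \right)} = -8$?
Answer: $189$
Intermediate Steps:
$B = -27$ ($B = -4 + \left(40 - 63\right) = -4 - 23 = -27$)
$C{\left(1,-10 \right)} \left(-27\right) + B = \left(-8\right) \left(-27\right) - 27 = 216 - 27 = 189$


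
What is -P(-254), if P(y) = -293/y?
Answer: -293/254 ≈ -1.1535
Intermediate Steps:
-P(-254) = -(-293)/(-254) = -(-293)*(-1)/254 = -1*293/254 = -293/254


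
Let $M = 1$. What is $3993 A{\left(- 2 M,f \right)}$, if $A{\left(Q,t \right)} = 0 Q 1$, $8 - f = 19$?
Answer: $0$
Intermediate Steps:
$f = -11$ ($f = 8 - 19 = -11$)
$A{\left(Q,t \right)} = 0$ ($A{\left(Q,t \right)} = 0 \cdot 1 = 0$)
$3993 A{\left(- 2 M,f \right)} = 3993 \cdot 0 = 0$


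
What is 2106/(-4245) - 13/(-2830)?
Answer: -1391/2830 ≈ -0.49152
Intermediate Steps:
2106/(-4245) - 13/(-2830) = 2106*(-1/4245) - 13*(-1/2830) = -702/1415 + 13/2830 = -1391/2830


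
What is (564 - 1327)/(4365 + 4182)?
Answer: -109/1221 ≈ -0.089271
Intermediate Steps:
(564 - 1327)/(4365 + 4182) = -763/8547 = -763*1/8547 = -109/1221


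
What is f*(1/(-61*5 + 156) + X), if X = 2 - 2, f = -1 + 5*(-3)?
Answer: 16/149 ≈ 0.10738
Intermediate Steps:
f = -16 (f = -1 - 15 = -16)
X = 0
f*(1/(-61*5 + 156) + X) = -16*(1/(-61*5 + 156) + 0) = -16*(1/(-305 + 156) + 0) = -16*(1/(-149) + 0) = -16*(-1/149 + 0) = -16*(-1/149) = 16/149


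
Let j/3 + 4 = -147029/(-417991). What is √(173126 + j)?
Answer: √30246052410682451/417991 ≈ 416.07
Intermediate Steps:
j = -4574805/417991 (j = -12 + 3*(-147029/(-417991)) = -12 + 3*(-147029*(-1/417991)) = -12 + 3*(147029/417991) = -12 + 441087/417991 = -4574805/417991 ≈ -10.945)
√(173126 + j) = √(173126 - 4574805/417991) = √(72360535061/417991) = √30246052410682451/417991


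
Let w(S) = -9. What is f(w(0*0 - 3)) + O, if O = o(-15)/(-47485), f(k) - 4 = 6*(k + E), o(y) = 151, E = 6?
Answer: -664941/47485 ≈ -14.003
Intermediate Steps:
f(k) = 40 + 6*k (f(k) = 4 + 6*(k + 6) = 4 + 6*(6 + k) = 4 + (36 + 6*k) = 40 + 6*k)
O = -151/47485 (O = 151/(-47485) = 151*(-1/47485) = -151/47485 ≈ -0.0031800)
f(w(0*0 - 3)) + O = (40 + 6*(-9)) - 151/47485 = (40 - 54) - 151/47485 = -14 - 151/47485 = -664941/47485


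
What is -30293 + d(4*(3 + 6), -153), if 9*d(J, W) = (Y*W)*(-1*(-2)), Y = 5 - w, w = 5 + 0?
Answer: -30293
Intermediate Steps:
w = 5
Y = 0 (Y = 5 - 1*5 = 5 - 5 = 0)
d(J, W) = 0 (d(J, W) = ((0*W)*(-1*(-2)))/9 = (0*2)/9 = (⅑)*0 = 0)
-30293 + d(4*(3 + 6), -153) = -30293 + 0 = -30293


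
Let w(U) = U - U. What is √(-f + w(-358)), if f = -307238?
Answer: √307238 ≈ 554.29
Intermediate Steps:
w(U) = 0
√(-f + w(-358)) = √(-1*(-307238) + 0) = √(307238 + 0) = √307238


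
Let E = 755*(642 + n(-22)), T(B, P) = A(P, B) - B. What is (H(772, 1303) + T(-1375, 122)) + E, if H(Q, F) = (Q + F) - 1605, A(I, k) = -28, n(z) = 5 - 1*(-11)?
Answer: 498607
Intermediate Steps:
n(z) = 16 (n(z) = 5 + 11 = 16)
H(Q, F) = -1605 + F + Q (H(Q, F) = (F + Q) - 1605 = -1605 + F + Q)
T(B, P) = -28 - B
E = 496790 (E = 755*(642 + 16) = 755*658 = 496790)
(H(772, 1303) + T(-1375, 122)) + E = ((-1605 + 1303 + 772) + (-28 - 1*(-1375))) + 496790 = (470 + (-28 + 1375)) + 496790 = (470 + 1347) + 496790 = 1817 + 496790 = 498607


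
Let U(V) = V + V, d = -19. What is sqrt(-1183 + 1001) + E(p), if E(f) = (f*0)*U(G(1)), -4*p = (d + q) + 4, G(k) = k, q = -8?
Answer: I*sqrt(182) ≈ 13.491*I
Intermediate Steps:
p = 23/4 (p = -((-19 - 8) + 4)/4 = -(-27 + 4)/4 = -1/4*(-23) = 23/4 ≈ 5.7500)
U(V) = 2*V
E(f) = 0 (E(f) = (f*0)*(2*1) = 0*2 = 0)
sqrt(-1183 + 1001) + E(p) = sqrt(-1183 + 1001) + 0 = sqrt(-182) + 0 = I*sqrt(182) + 0 = I*sqrt(182)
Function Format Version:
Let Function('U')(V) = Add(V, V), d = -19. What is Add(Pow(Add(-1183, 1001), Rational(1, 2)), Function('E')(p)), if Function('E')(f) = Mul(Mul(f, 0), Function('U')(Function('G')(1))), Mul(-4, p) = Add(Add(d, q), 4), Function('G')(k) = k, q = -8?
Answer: Mul(I, Pow(182, Rational(1, 2))) ≈ Mul(13.491, I)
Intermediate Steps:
p = Rational(23, 4) (p = Mul(Rational(-1, 4), Add(Add(-19, -8), 4)) = Mul(Rational(-1, 4), Add(-27, 4)) = Mul(Rational(-1, 4), -23) = Rational(23, 4) ≈ 5.7500)
Function('U')(V) = Mul(2, V)
Function('E')(f) = 0 (Function('E')(f) = Mul(Mul(f, 0), Mul(2, 1)) = Mul(0, 2) = 0)
Add(Pow(Add(-1183, 1001), Rational(1, 2)), Function('E')(p)) = Add(Pow(Add(-1183, 1001), Rational(1, 2)), 0) = Add(Pow(-182, Rational(1, 2)), 0) = Add(Mul(I, Pow(182, Rational(1, 2))), 0) = Mul(I, Pow(182, Rational(1, 2)))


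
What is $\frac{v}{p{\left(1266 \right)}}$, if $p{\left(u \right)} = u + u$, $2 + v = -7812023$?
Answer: $- \frac{7812025}{2532} \approx -3085.3$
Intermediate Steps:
$v = -7812025$ ($v = -2 - 7812023 = -7812025$)
$p{\left(u \right)} = 2 u$
$\frac{v}{p{\left(1266 \right)}} = - \frac{7812025}{2 \cdot 1266} = - \frac{7812025}{2532}$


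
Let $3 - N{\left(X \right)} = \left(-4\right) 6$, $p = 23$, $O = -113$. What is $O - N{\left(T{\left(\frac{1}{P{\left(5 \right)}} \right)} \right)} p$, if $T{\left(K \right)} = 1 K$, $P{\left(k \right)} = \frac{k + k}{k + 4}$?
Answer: $-734$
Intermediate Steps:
$P{\left(k \right)} = \frac{2 k}{4 + k}$
$T{\left(K \right)} = K$
$N{\left(X \right)} = 27$ ($N{\left(X \right)} = 3 - \left(-4\right) 6 = 3 - -24 = 3 + 24 = 27$)
$O - N{\left(T{\left(\frac{1}{P{\left(5 \right)}} \right)} \right)} p = -113 - 27 \cdot 23 = -113 - 621 = -734$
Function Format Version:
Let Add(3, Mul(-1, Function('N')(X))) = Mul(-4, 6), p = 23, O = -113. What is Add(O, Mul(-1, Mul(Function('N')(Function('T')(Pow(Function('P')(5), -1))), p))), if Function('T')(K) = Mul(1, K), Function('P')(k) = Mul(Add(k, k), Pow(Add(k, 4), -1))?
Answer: -734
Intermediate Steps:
Function('P')(k) = Mul(2, k, Pow(Add(4, k), -1)) (Function('P')(k) = Mul(Mul(2, k), Pow(Add(4, k), -1)) = Mul(2, k, Pow(Add(4, k), -1)))
Function('T')(K) = K
Function('N')(X) = 27 (Function('N')(X) = Add(3, Mul(-1, Mul(-4, 6))) = Add(3, Mul(-1, -24)) = Add(3, 24) = 27)
Add(O, Mul(-1, Mul(Function('N')(Function('T')(Pow(Function('P')(5), -1))), p))) = Add(-113, Mul(-1, Mul(27, 23))) = Add(-113, Mul(-1, 621)) = Add(-113, -621) = -734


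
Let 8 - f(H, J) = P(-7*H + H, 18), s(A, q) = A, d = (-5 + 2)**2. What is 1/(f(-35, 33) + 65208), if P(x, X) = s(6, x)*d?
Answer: 1/65162 ≈ 1.5346e-5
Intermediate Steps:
d = 9 (d = (-3)**2 = 9)
P(x, X) = 54 (P(x, X) = 6*9 = 54)
f(H, J) = -46 (f(H, J) = 8 - 1*54 = 8 - 54 = -46)
1/(f(-35, 33) + 65208) = 1/(-46 + 65208) = 1/65162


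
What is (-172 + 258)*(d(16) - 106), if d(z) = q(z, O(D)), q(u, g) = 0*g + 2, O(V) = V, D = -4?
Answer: -8944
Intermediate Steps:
q(u, g) = 2 (q(u, g) = 0 + 2 = 2)
d(z) = 2
(-172 + 258)*(d(16) - 106) = (-172 + 258)*(2 - 106) = 86*(-104) = -8944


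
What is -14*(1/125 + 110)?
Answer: -192514/125 ≈ -1540.1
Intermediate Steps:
-14*(1/125 + 110) = -14*13751/125 = -192514/125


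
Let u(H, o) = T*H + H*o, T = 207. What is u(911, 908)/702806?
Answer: 1015765/702806 ≈ 1.4453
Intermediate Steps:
u(H, o) = 207*H + H*o
u(911, 908)/702806 = (911*(207 + 908))/702806 = (911*1115)*(1/702806) = 1015765*(1/702806) = 1015765/702806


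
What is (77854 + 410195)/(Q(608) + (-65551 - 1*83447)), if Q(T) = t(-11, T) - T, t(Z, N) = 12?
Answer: -488049/149594 ≈ -3.2625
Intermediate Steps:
Q(T) = 12 - T
(77854 + 410195)/(Q(608) + (-65551 - 1*83447)) = (77854 + 410195)/((12 - 1*608) + (-65551 - 1*83447)) = 488049/((12 - 608) + (-65551 - 83447)) = 488049/(-596 - 148998) = 488049/(-149594) = 488049*(-1/149594) = -488049/149594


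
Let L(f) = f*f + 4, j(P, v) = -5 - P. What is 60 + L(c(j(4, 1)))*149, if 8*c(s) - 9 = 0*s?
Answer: 54053/64 ≈ 844.58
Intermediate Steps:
c(s) = 9/8 (c(s) = 9/8 + (0*s)/8 = 9/8 + (1/8)*0 = 9/8 + 0 = 9/8)
L(f) = 4 + f**2 (L(f) = f**2 + 4 = 4 + f**2)
60 + L(c(j(4, 1)))*149 = 60 + (4 + (9/8)**2)*149 = 60 + (4 + 81/64)*149 = 60 + (337/64)*149 = 60 + 50213/64 = 54053/64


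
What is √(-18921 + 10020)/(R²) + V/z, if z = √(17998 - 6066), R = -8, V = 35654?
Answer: 17827*√2983/2983 + 3*I*√989/64 ≈ 326.4 + 1.4741*I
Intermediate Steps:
z = 2*√2983 (z = √11932 = 2*√2983 ≈ 109.23)
√(-18921 + 10020)/(R²) + V/z = √(-18921 + 10020)/((-8)²) + 35654/((2*√2983)) = √(-8901)/64 + 35654*(√2983/5966) = (3*I*√989)*(1/64) + 17827*√2983/2983 = 3*I*√989/64 + 17827*√2983/2983 = 17827*√2983/2983 + 3*I*√989/64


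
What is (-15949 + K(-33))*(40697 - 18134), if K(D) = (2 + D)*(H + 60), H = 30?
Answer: -422808057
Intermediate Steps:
K(D) = 180 + 90*D (K(D) = (2 + D)*(30 + 60) = (2 + D)*90 = 180 + 90*D)
(-15949 + K(-33))*(40697 - 18134) = (-15949 + (180 + 90*(-33)))*(40697 - 18134) = (-15949 + (180 - 2970))*22563 = (-15949 - 2790)*22563 = -18739*22563 = -422808057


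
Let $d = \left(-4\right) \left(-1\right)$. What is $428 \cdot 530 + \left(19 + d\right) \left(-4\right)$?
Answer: $226748$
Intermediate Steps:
$d = 4$
$428 \cdot 530 + \left(19 + d\right) \left(-4\right) = 428 \cdot 530 + \left(19 + 4\right) \left(-4\right) = 226840 + 23 \left(-4\right) = 226840 - 92 = 226748$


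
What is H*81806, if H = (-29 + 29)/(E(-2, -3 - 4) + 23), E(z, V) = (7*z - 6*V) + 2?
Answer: 0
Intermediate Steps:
E(z, V) = 2 - 6*V + 7*z (E(z, V) = (-6*V + 7*z) + 2 = 2 - 6*V + 7*z)
H = 0 (H = (-29 + 29)/((2 - 6*(-3 - 4) + 7*(-2)) + 23) = 0/((2 - 6*(-7) - 14) + 23) = 0/((2 + 42 - 14) + 23) = 0/(30 + 23) = 0/53 = 0*(1/53) = 0)
H*81806 = 0*81806 = 0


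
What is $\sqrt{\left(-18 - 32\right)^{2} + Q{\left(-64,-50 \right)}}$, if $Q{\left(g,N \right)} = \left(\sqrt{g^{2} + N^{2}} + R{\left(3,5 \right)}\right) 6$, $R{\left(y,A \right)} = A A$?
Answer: $\sqrt{2650 + 12 \sqrt{1649}} \approx 56.012$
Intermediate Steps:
$R{\left(y,A \right)} = A^{2}$
$Q{\left(g,N \right)} = 150 + 6 \sqrt{N^{2} + g^{2}}$ ($Q{\left(g,N \right)} = \left(\sqrt{g^{2} + N^{2}} + 5^{2}\right) 6 = \left(\sqrt{N^{2} + g^{2}} + 25\right) 6 = \left(25 + \sqrt{N^{2} + g^{2}}\right) 6 = 150 + 6 \sqrt{N^{2} + g^{2}}$)
$\sqrt{\left(-18 - 32\right)^{2} + Q{\left(-64,-50 \right)}} = \sqrt{\left(-18 - 32\right)^{2} + \left(150 + 6 \sqrt{\left(-50\right)^{2} + \left(-64\right)^{2}}\right)} = \sqrt{\left(-18 - 32\right)^{2} + \left(150 + 6 \sqrt{2500 + 4096}\right)} = \sqrt{\left(-50\right)^{2} + \left(150 + 6 \sqrt{6596}\right)} = \sqrt{2500 + \left(150 + 6 \cdot 2 \sqrt{1649}\right)} = \sqrt{2500 + \left(150 + 12 \sqrt{1649}\right)} = \sqrt{2650 + 12 \sqrt{1649}}$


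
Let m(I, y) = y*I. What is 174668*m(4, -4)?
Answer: -2794688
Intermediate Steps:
m(I, y) = I*y
174668*m(4, -4) = 174668*(4*(-4)) = 174668*(-16) = -2794688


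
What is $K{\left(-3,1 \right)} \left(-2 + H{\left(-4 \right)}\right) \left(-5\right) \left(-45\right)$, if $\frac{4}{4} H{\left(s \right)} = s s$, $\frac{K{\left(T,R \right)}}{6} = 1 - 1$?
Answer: $0$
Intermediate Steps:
$K{\left(T,R \right)} = 0$ ($K{\left(T,R \right)} = 6 \left(1 - 1\right) = 6 \cdot 0 = 0$)
$H{\left(s \right)} = s^{2}$ ($H{\left(s \right)} = s s = s^{2}$)
$K{\left(-3,1 \right)} \left(-2 + H{\left(-4 \right)}\right) \left(-5\right) \left(-45\right) = 0 \left(-2 + \left(-4\right)^{2}\right) \left(-5\right) \left(-45\right) = 0 \left(-2 + 16\right) \left(-5\right) \left(-45\right) = 0 \cdot 14 \left(-5\right) \left(-45\right) = 0 \left(-5\right) \left(-45\right) = 0 \left(-45\right) = 0$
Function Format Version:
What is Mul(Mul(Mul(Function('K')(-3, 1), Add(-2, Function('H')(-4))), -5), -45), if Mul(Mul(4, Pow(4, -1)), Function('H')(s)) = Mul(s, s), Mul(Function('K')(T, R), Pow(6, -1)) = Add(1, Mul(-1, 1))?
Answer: 0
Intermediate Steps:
Function('K')(T, R) = 0 (Function('K')(T, R) = Mul(6, Add(1, Mul(-1, 1))) = Mul(6, Add(1, -1)) = Mul(6, 0) = 0)
Function('H')(s) = Pow(s, 2) (Function('H')(s) = Mul(s, s) = Pow(s, 2))
Mul(Mul(Mul(Function('K')(-3, 1), Add(-2, Function('H')(-4))), -5), -45) = Mul(Mul(Mul(0, Add(-2, Pow(-4, 2))), -5), -45) = Mul(Mul(Mul(0, Add(-2, 16)), -5), -45) = Mul(Mul(Mul(0, 14), -5), -45) = Mul(Mul(0, -5), -45) = Mul(0, -45) = 0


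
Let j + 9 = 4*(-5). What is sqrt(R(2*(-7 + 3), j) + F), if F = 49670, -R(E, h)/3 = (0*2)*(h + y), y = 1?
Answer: sqrt(49670) ≈ 222.87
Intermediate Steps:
j = -29 (j = -9 + 4*(-5) = -9 - 20 = -29)
R(E, h) = 0 (R(E, h) = -3*0*2*(h + 1) = -0*(1 + h) = -3*0 = 0)
sqrt(R(2*(-7 + 3), j) + F) = sqrt(0 + 49670) = sqrt(49670)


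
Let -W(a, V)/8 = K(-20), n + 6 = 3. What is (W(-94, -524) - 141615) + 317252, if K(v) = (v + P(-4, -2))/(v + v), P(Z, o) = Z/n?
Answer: 2634499/15 ≈ 1.7563e+5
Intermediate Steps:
n = -3 (n = -6 + 3 = -3)
P(Z, o) = -Z/3 (P(Z, o) = Z/(-3) = Z*(-⅓) = -Z/3)
K(v) = (4/3 + v)/(2*v) (K(v) = (v - ⅓*(-4))/(v + v) = (v + 4/3)/((2*v)) = (4/3 + v)*(1/(2*v)) = (4/3 + v)/(2*v))
W(a, V) = -56/15 (W(a, V) = -4*(4 + 3*(-20))/(3*(-20)) = -4*(-1)*(4 - 60)/(3*20) = -4*(-1)*(-56)/(3*20) = -8*7/15 = -56/15)
(W(-94, -524) - 141615) + 317252 = (-56/15 - 141615) + 317252 = -2124281/15 + 317252 = 2634499/15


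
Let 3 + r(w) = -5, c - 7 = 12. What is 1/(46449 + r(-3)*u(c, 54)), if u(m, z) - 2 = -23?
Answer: 1/46617 ≈ 2.1451e-5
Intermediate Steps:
c = 19 (c = 7 + 12 = 19)
u(m, z) = -21 (u(m, z) = 2 - 23 = -21)
r(w) = -8 (r(w) = -3 - 5 = -8)
1/(46449 + r(-3)*u(c, 54)) = 1/(46449 - 8*(-21)) = 1/(46449 + 168) = 1/46617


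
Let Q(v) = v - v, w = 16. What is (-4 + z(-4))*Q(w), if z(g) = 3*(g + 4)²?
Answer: 0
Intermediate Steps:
Q(v) = 0
z(g) = 3*(4 + g)²
(-4 + z(-4))*Q(w) = (-4 + 3*(4 - 4)²)*0 = (-4 + 3*0²)*0 = (-4 + 3*0)*0 = (-4 + 0)*0 = -4*0 = 0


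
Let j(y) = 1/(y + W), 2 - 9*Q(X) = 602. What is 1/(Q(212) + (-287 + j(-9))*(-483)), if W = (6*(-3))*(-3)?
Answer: 5/692718 ≈ 7.2179e-6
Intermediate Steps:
Q(X) = -200/3 (Q(X) = 2/9 - ⅑*602 = 2/9 - 602/9 = -200/3)
W = 54 (W = -18*(-3) = 54)
j(y) = 1/(54 + y) (j(y) = 1/(y + 54) = 1/(54 + y))
1/(Q(212) + (-287 + j(-9))*(-483)) = 1/(-200/3 + (-287 + 1/(54 - 9))*(-483)) = 1/(-200/3 + (-287 + 1/45)*(-483)) = 1/(-200/3 - 12914/45*(-483)) = 1/(-200/3 + 2079154/15) = 1/(692718/5) = 5/692718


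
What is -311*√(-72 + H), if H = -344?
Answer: -1244*I*√26 ≈ -6343.2*I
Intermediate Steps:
-311*√(-72 + H) = -311*√(-72 - 344) = -1244*I*√26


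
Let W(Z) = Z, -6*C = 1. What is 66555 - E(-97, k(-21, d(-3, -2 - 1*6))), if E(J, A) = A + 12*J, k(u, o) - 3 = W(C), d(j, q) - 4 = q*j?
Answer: 406297/6 ≈ 67716.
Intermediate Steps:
C = -1/6 (C = -1/6*1 = -1/6 ≈ -0.16667)
d(j, q) = 4 + j*q (d(j, q) = 4 + q*j = 4 + j*q)
k(u, o) = 17/6 (k(u, o) = 3 - 1/6 = 17/6)
66555 - E(-97, k(-21, d(-3, -2 - 1*6))) = 66555 - (17/6 + 12*(-97)) = 66555 - (17/6 - 1164) = 66555 - 1*(-6967/6) = 66555 + 6967/6 = 406297/6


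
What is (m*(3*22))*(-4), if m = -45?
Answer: 11880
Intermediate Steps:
(m*(3*22))*(-4) = -135*22*(-4) = -45*66*(-4) = -2970*(-4) = 11880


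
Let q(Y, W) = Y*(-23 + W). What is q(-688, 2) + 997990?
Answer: 1012438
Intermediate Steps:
q(-688, 2) + 997990 = -688*(-23 + 2) + 997990 = -688*(-21) + 997990 = 14448 + 997990 = 1012438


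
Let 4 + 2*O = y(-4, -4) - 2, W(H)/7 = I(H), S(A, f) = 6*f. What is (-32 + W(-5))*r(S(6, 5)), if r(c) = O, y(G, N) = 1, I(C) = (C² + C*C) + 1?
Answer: -1625/2 ≈ -812.50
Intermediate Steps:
I(C) = 1 + 2*C² (I(C) = (C² + C²) + 1 = 2*C² + 1 = 1 + 2*C²)
W(H) = 7 + 14*H² (W(H) = 7*(1 + 2*H²) = 7 + 14*H²)
O = -5/2 (O = -2 + (1 - 2)/2 = -2 + (½)*(-1) = -2 - ½ = -5/2 ≈ -2.5000)
r(c) = -5/2
(-32 + W(-5))*r(S(6, 5)) = (-32 + (7 + 14*(-5)²))*(-5/2) = (-32 + (7 + 14*25))*(-5/2) = (-32 + (7 + 350))*(-5/2) = (-32 + 357)*(-5/2) = 325*(-5/2) = -1625/2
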